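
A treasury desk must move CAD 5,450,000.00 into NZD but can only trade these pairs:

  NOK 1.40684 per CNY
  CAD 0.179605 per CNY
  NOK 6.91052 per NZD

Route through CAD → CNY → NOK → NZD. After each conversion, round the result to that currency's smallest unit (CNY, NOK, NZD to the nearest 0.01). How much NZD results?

NZD 6,177,490.12

CAD 5,450,000.00 ÷ 0.179605 = CNY 30,344,366.80
CNY 30,344,366.80 × 1.40684 = NOK 42,689,668.99
NOK 42,689,668.99 ÷ 6.91052 = NZD 6,177,490.12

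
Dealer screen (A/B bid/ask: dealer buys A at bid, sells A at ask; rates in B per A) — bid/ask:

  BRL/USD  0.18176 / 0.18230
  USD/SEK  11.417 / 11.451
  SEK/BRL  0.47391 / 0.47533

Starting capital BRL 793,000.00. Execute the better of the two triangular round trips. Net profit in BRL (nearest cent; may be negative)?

Net profit: BRL 6,186.02

Best loop BRL → SEK → USD → BRL:
BRL 793,000.00 ÷ 0.47533 (buy SEK at ask) = SEK 1,668,314.64
SEK 1,668,314.64 ÷ 11.451 (buy USD at ask) = USD 145,691.61
USD 145,691.61 ÷ 0.18230 (buy BRL at ask) = BRL 799,186.02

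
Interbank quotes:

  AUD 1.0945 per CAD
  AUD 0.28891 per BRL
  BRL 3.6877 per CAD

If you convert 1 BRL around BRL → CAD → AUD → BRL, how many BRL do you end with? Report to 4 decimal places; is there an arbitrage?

Around BRL → CAD → AUD → BRL: 1 ÷ 3.6877 × 1.0945 ÷ 0.28891 = 1.027301
Product > 1; profitable direction is BRL → CAD → AUD → BRL.

1.0273 (arbitrage exists)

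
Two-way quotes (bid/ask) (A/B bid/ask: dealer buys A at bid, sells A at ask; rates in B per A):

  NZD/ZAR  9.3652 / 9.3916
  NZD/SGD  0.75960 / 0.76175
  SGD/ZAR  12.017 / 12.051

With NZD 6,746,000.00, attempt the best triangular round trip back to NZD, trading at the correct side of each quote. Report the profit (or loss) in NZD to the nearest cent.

Net profit: NZD 136,208.79

Best loop NZD → ZAR → SGD → NZD:
NZD 6,746,000.00 × 9.3652 (sell NZD at bid) = ZAR 63,177,639.20
ZAR 63,177,639.20 ÷ 12.051 (buy SGD at ask) = SGD 5,242,522.55
SGD 5,242,522.55 ÷ 0.76175 (buy NZD at ask) = NZD 6,882,208.79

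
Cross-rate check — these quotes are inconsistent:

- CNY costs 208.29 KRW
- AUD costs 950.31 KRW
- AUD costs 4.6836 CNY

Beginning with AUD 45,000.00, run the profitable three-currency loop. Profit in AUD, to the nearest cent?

Profit: AUD 1,195.05

Profitable loop is AUD → CNY → KRW → AUD:
AUD 45,000.00 × 4.6836 = CNY 210,762.00
CNY 210,762.00 × 208.29 = KRW 43,899,617
KRW 43,899,617 ÷ 950.31 = AUD 46,195.05
Profit = AUD 46,195.05 − AUD 45,000.00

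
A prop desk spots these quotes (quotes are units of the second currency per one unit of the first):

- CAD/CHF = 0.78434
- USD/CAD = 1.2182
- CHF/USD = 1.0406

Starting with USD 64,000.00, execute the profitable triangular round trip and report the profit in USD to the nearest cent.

Profit: USD 368.47

Profitable loop is USD → CHF → CAD → USD:
USD 64,000.00 ÷ 1.0406 = CHF 61,502.98
CHF 61,502.98 ÷ 0.78434 = CAD 78,413.67
CAD 78,413.67 ÷ 1.2182 = USD 64,368.47
Profit = USD 64,368.47 − USD 64,000.00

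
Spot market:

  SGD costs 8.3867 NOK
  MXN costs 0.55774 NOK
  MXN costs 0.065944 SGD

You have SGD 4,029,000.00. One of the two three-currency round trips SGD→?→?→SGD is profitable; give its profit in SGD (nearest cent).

Profit: SGD 34,148.21

Profitable loop is SGD → MXN → NOK → SGD:
SGD 4,029,000.00 ÷ 0.065944 = MXN 61,097,294.67
MXN 61,097,294.67 × 0.55774 = NOK 34,076,405.13
NOK 34,076,405.13 ÷ 8.3867 = SGD 4,063,148.21
Profit = SGD 4,063,148.21 − SGD 4,029,000.00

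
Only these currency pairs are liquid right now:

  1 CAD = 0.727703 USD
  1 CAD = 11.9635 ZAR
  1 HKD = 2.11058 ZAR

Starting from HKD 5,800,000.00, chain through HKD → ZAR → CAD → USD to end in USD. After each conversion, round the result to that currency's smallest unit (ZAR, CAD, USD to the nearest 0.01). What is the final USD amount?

HKD 5,800,000.00 × 2.11058 = ZAR 12,241,364.00
ZAR 12,241,364.00 ÷ 11.9635 = CAD 1,023,225.98
CAD 1,023,225.98 × 0.727703 = USD 744,604.62

USD 744,604.62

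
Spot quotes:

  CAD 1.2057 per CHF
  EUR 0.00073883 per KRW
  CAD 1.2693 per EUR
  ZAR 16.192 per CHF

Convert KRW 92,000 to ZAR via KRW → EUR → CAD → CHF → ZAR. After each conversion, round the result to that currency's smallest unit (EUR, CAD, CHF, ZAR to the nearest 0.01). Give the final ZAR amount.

KRW 92,000 × 0.00073883 = EUR 67.97
EUR 67.97 × 1.2693 = CAD 86.27
CAD 86.27 ÷ 1.2057 = CHF 71.55
CHF 71.55 × 16.192 = ZAR 1,158.54

ZAR 1,158.54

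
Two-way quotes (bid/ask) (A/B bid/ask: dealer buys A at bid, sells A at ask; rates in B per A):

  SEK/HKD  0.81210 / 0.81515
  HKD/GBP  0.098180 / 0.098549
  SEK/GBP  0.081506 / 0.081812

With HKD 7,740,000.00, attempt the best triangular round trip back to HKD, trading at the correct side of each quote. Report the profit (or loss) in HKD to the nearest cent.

Best loop HKD → SEK → GBP → HKD:
HKD 7,740,000.00 ÷ 0.81515 (buy SEK at ask) = SEK 9,495,184.94
SEK 9,495,184.94 × 0.081506 (sell SEK at bid) = GBP 773,914.54
GBP 773,914.54 ÷ 0.098549 (buy HKD at ask) = HKD 7,853,093.82

Net profit: HKD 113,093.82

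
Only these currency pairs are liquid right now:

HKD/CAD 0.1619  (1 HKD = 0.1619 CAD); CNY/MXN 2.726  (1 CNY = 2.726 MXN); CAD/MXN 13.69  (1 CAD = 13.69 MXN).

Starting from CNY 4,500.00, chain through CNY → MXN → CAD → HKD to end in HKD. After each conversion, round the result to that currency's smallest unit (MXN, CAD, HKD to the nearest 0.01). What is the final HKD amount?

HKD 5,534.65

CNY 4,500.00 × 2.726 = MXN 12,267.00
MXN 12,267.00 ÷ 13.69 = CAD 896.06
CAD 896.06 ÷ 0.1619 = HKD 5,534.65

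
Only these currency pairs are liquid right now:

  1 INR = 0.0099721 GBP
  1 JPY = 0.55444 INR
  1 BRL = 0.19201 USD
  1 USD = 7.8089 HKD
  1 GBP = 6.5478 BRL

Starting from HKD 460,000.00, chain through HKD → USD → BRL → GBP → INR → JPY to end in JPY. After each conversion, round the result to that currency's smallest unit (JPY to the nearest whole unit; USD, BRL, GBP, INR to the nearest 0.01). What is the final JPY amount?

JPY 8,474,372

HKD 460,000.00 ÷ 7.8089 = USD 58,907.14
USD 58,907.14 ÷ 0.19201 = BRL 306,792.04
BRL 306,792.04 ÷ 6.5478 = GBP 46,854.22
GBP 46,854.22 ÷ 0.0099721 = INR 4,698,530.90
INR 4,698,530.90 ÷ 0.55444 = JPY 8,474,372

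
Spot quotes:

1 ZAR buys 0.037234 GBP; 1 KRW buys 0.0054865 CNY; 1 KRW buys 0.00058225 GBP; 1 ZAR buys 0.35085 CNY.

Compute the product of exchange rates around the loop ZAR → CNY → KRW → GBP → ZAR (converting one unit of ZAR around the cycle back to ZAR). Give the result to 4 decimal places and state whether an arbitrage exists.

Around ZAR → CNY → KRW → GBP → ZAR: 1 × 0.35085 ÷ 0.0054865 × 0.00058225 ÷ 0.037234 = 0.999991
Product ≈ 1 (deviation 0.001%, within rounding noise).

1.0000 (no arbitrage)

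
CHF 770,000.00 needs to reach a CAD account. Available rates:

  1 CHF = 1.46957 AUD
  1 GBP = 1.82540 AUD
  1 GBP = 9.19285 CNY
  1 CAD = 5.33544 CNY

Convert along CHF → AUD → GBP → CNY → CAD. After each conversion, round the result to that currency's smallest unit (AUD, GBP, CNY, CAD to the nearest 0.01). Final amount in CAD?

CAD 1,068,077.80

CHF 770,000.00 × 1.46957 = AUD 1,131,568.90
AUD 1,131,568.90 ÷ 1.82540 = GBP 619,901.88
GBP 619,901.88 × 9.19285 = CNY 5,698,665.00
CNY 5,698,665.00 ÷ 5.33544 = CAD 1,068,077.80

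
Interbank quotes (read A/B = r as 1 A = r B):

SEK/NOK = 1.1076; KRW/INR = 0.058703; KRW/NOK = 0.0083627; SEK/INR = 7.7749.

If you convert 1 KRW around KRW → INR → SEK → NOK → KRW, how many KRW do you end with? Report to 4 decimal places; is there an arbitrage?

Around KRW → INR → SEK → NOK → KRW: 1 × 0.058703 ÷ 7.7749 × 1.1076 ÷ 0.0083627 = 1.000004
Product ≈ 1 (deviation 0.000%, within rounding noise).

1.0000 (no arbitrage)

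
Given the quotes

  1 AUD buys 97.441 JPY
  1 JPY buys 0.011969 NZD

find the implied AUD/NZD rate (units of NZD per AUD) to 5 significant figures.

1 AUD × 97.441 = 97.441 JPY
97.441 JPY × 0.011969 = 1.16627 NZD

AUD/NZD = 1.1663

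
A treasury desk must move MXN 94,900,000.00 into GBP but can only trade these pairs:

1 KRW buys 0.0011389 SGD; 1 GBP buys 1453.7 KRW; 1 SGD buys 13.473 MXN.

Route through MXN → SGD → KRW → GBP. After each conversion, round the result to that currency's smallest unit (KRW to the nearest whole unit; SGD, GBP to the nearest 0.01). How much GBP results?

GBP 4,254,431.34

MXN 94,900,000.00 ÷ 13.473 = SGD 7,043,717.06
SGD 7,043,717.06 ÷ 0.0011389 = KRW 6,184,666,836
KRW 6,184,666,836 ÷ 1453.7 = GBP 4,254,431.34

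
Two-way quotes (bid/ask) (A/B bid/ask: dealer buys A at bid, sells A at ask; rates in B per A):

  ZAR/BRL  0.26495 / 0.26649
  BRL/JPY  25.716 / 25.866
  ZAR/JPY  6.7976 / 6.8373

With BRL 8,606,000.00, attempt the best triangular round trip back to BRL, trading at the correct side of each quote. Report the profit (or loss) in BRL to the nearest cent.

Net result: BRL -30,014.33 (no profitable arbitrage after spreads)

Best loop BRL → JPY → ZAR → BRL:
BRL 8,606,000.00 × 25.716 (sell BRL at bid) = JPY 221,311,896
JPY 221,311,896 ÷ 6.8373 (buy ZAR at ask) = ZAR 32,368,317.32
ZAR 32,368,317.32 × 0.26495 (sell ZAR at bid) = BRL 8,575,985.67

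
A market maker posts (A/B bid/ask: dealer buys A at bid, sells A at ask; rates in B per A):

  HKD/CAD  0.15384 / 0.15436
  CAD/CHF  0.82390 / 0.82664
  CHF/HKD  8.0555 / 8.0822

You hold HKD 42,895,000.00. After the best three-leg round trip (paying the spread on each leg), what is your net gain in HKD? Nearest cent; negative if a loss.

Best loop HKD → CAD → CHF → HKD:
HKD 42,895,000.00 × 0.15384 (sell HKD at bid) = CAD 6,598,966.80
CAD 6,598,966.80 × 0.82390 (sell CAD at bid) = CHF 5,436,888.75
CHF 5,436,888.75 × 8.0555 (sell CHF at bid) = HKD 43,796,857.30

Net profit: HKD 901,857.30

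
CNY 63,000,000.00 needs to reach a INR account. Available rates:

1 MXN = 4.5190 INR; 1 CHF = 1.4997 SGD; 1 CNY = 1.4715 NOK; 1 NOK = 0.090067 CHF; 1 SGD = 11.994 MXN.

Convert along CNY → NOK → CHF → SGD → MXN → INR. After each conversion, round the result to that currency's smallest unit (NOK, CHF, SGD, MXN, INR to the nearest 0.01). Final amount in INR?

INR 678,699,126.97

CNY 63,000,000.00 × 1.4715 = NOK 92,704,500.00
NOK 92,704,500.00 × 0.090067 = CHF 8,349,616.20
CHF 8,349,616.20 × 1.4997 = SGD 12,521,919.42
SGD 12,521,919.42 × 11.994 = MXN 150,187,901.52
MXN 150,187,901.52 × 4.5190 = INR 678,699,126.97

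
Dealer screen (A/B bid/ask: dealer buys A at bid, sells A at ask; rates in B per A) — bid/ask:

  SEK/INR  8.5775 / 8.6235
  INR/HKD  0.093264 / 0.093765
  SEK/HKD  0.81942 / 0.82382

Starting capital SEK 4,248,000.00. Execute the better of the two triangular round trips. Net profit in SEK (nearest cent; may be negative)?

Net profit: SEK 56,936.42

Best loop SEK → HKD → INR → SEK:
SEK 4,248,000.00 × 0.81942 (sell SEK at bid) = HKD 3,480,896.16
HKD 3,480,896.16 ÷ 0.093765 (buy INR at ask) = INR 37,123,619.26
INR 37,123,619.26 ÷ 8.6235 (buy SEK at ask) = SEK 4,304,936.42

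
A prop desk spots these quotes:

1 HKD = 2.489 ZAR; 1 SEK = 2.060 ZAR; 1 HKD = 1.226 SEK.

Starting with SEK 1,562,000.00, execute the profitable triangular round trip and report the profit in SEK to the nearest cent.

Profit: SEK 22,943.64

Profitable loop is SEK → ZAR → HKD → SEK:
SEK 1,562,000.00 × 2.060 = ZAR 3,217,720.00
ZAR 3,217,720.00 ÷ 2.489 = HKD 1,292,776.22
HKD 1,292,776.22 × 1.226 = SEK 1,584,943.64
Profit = SEK 1,584,943.64 − SEK 1,562,000.00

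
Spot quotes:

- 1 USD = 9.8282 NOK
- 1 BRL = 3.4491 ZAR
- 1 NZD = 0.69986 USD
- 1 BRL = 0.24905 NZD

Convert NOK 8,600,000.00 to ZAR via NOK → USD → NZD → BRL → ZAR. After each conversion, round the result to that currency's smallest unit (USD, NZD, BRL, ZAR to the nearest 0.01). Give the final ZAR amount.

ZAR 17,315,400.18

NOK 8,600,000.00 ÷ 9.8282 = USD 875,033.07
USD 875,033.07 ÷ 0.69986 = NZD 1,250,297.30
NZD 1,250,297.30 ÷ 0.24905 = BRL 5,020,266.21
BRL 5,020,266.21 × 3.4491 = ZAR 17,315,400.18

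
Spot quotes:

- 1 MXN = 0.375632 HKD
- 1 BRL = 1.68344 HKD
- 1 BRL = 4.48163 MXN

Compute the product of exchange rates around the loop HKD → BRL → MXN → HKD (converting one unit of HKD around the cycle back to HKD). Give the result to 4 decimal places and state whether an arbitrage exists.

1.0000 (no arbitrage)

Around HKD → BRL → MXN → HKD: 1 ÷ 1.68344 × 4.48163 × 0.375632 = 1.000002
Product ≈ 1 (deviation 0.000%, within rounding noise).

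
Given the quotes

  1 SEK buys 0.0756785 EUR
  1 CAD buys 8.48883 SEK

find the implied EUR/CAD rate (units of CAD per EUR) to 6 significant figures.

1 EUR ÷ 0.0756785 = 13.2138 SEK
13.2138 SEK ÷ 8.48883 = 1.55661 CAD

EUR/CAD = 1.55661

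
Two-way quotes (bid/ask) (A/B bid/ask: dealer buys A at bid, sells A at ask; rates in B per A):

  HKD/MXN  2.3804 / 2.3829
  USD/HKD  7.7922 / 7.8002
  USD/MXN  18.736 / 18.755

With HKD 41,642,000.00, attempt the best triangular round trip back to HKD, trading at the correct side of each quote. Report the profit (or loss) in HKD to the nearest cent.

Net profit: HKD 333,598.97

Best loop HKD → USD → MXN → HKD:
HKD 41,642,000.00 ÷ 7.8002 (buy USD at ask) = USD 5,338,581.06
USD 5,338,581.06 × 18.736 (sell USD at bid) = MXN 100,023,654.78
MXN 100,023,654.78 ÷ 2.3829 (buy HKD at ask) = HKD 41,975,598.97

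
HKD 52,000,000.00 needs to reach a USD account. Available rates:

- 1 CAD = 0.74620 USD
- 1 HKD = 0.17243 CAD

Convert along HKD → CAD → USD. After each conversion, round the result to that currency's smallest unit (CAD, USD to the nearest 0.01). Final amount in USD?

USD 6,690,697.83

HKD 52,000,000.00 × 0.17243 = CAD 8,966,360.00
CAD 8,966,360.00 × 0.74620 = USD 6,690,697.83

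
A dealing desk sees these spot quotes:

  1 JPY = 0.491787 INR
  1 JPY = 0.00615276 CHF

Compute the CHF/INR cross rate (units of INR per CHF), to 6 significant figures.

CHF/INR = 79.9295

1 CHF ÷ 0.00615276 = 162.529 JPY
162.529 JPY × 0.491787 = 79.9295 INR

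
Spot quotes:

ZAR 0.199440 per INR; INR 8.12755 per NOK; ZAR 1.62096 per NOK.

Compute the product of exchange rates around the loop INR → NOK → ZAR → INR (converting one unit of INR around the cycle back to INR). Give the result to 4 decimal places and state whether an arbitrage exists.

1.0000 (no arbitrage)

Around INR → NOK → ZAR → INR: 1 ÷ 8.12755 × 1.62096 ÷ 0.199440 = 1.000001
Product ≈ 1 (deviation 0.000%, within rounding noise).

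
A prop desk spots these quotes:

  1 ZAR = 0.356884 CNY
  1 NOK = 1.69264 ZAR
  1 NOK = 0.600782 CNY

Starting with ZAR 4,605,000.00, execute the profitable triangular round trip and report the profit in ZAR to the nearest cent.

Profit: ZAR 25,249.57

Profitable loop is ZAR → CNY → NOK → ZAR:
ZAR 4,605,000.00 × 0.356884 = CNY 1,643,450.82
CNY 1,643,450.82 ÷ 0.600782 = NOK 2,735,519.41
NOK 2,735,519.41 × 1.69264 = ZAR 4,630,249.57
Profit = ZAR 4,630,249.57 − ZAR 4,605,000.00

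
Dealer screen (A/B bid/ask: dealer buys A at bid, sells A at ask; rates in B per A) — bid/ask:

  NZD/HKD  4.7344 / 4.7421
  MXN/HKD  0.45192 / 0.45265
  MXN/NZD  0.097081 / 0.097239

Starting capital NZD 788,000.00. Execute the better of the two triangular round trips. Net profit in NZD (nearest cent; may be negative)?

Net profit: NZD 12,134.29

Best loop NZD → HKD → MXN → NZD:
NZD 788,000.00 × 4.7344 (sell NZD at bid) = HKD 3,730,707.20
HKD 3,730,707.20 ÷ 0.45265 (buy MXN at ask) = MXN 8,241,924.67
MXN 8,241,924.67 × 0.097081 (sell MXN at bid) = NZD 800,134.29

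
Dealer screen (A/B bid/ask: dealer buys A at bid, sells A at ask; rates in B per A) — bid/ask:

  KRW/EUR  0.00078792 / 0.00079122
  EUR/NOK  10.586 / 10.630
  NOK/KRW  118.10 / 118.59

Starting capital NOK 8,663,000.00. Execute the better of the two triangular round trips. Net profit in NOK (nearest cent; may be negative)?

Best loop NOK → EUR → KRW → NOK:
NOK 8,663,000.00 ÷ 10.630 (buy EUR at ask) = EUR 814,957.67
EUR 814,957.67 ÷ 0.00079122 (buy KRW at ask) = KRW 1,030,001,349
KRW 1,030,001,349 ÷ 118.59 (buy NOK at ask) = NOK 8,685,398.00

Net profit: NOK 22,398.00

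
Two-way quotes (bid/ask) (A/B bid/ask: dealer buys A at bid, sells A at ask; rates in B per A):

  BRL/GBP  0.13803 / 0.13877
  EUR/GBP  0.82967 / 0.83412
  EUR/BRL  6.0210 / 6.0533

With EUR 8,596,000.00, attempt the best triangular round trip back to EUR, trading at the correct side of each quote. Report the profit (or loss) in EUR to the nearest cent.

Best loop EUR → BRL → GBP → EUR:
EUR 8,596,000.00 × 6.0210 (sell EUR at bid) = BRL 51,756,516.00
BRL 51,756,516.00 × 0.13803 (sell BRL at bid) = GBP 7,143,951.90
GBP 7,143,951.90 ÷ 0.83412 (buy EUR at ask) = EUR 8,564,657.25

Net result: EUR -31,342.75 (no profitable arbitrage after spreads)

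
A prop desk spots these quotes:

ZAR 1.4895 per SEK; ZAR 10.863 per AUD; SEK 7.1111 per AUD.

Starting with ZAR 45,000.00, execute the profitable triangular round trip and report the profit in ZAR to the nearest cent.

Profitable loop is ZAR → SEK → AUD → ZAR:
ZAR 45,000.00 ÷ 1.4895 = SEK 30,211.48
SEK 30,211.48 ÷ 7.1111 = AUD 4,248.50
AUD 4,248.50 × 10.863 = ZAR 46,151.41
Profit = ZAR 46,151.41 − ZAR 45,000.00

Profit: ZAR 1,151.41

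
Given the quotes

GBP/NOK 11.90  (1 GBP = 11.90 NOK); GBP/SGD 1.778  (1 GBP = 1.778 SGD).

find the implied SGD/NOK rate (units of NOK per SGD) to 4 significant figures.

1 SGD ÷ 1.778 = 0.56243 GBP
0.56243 GBP × 11.90 = 6.69291 NOK

SGD/NOK = 6.693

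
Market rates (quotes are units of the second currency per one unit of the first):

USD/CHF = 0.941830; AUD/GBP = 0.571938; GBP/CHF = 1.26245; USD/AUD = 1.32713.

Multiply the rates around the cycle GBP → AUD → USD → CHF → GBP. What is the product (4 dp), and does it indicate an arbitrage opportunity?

0.9829 (arbitrage exists)

Around GBP → AUD → USD → CHF → GBP: 1 ÷ 0.571938 ÷ 1.32713 × 0.941830 ÷ 1.26245 = 0.982870
Product < 1; profitable direction is GBP → CHF → USD → AUD → GBP.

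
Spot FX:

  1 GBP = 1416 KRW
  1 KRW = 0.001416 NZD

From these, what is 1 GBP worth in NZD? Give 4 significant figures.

GBP/NZD = 2.005

1 GBP × 1416 = 1416 KRW
1416 KRW × 0.001416 = 2.00506 NZD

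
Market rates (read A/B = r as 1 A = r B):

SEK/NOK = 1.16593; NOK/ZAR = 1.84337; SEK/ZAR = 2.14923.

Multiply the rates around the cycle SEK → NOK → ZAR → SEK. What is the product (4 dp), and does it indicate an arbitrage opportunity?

Around SEK → NOK → ZAR → SEK: 1 × 1.16593 × 1.84337 ÷ 2.14923 = 1.000005
Product ≈ 1 (deviation 0.000%, within rounding noise).

1.0000 (no arbitrage)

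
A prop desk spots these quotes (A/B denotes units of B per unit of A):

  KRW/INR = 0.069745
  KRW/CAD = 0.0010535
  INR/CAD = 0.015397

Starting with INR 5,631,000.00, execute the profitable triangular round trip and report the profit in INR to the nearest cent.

Profit: INR 108,845.15

Profitable loop is INR → CAD → KRW → INR:
INR 5,631,000.00 × 0.015397 = CAD 86,700.51
CAD 86,700.51 ÷ 0.0010535 = KRW 82,297,586
KRW 82,297,586 × 0.069745 = INR 5,739,845.15
Profit = INR 5,739,845.15 − INR 5,631,000.00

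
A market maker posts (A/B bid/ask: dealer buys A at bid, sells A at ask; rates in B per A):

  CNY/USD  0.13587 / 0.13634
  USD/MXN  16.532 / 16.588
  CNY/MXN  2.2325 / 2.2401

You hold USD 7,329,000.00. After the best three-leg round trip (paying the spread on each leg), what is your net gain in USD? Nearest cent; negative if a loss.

Net profit: USD 19,966.84

Best loop USD → MXN → CNY → USD:
USD 7,329,000.00 × 16.532 (sell USD at bid) = MXN 121,163,028.00
MXN 121,163,028.00 ÷ 2.2401 (buy CNY at ask) = CNY 54,088,222.85
CNY 54,088,222.85 × 0.13587 (sell CNY at bid) = USD 7,348,966.84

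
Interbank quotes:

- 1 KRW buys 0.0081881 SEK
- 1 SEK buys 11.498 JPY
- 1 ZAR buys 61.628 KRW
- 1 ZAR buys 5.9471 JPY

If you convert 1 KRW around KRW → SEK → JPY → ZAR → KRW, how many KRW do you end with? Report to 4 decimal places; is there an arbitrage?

0.9756 (arbitrage exists)

Around KRW → SEK → JPY → ZAR → KRW: 1 × 0.0081881 × 11.498 ÷ 5.9471 × 61.628 = 0.975615
Product < 1; profitable direction is KRW → ZAR → JPY → SEK → KRW.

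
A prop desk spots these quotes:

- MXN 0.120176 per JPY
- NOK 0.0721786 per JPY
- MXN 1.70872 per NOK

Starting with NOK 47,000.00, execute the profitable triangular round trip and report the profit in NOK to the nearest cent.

Profitable loop is NOK → MXN → JPY → NOK:
NOK 47,000.00 × 1.70872 = MXN 80,309.84
MXN 80,309.84 ÷ 0.120176 = JPY 668,269
JPY 668,269 × 0.0721786 = NOK 48,234.69
Profit = NOK 48,234.69 − NOK 47,000.00

Profit: NOK 1,234.69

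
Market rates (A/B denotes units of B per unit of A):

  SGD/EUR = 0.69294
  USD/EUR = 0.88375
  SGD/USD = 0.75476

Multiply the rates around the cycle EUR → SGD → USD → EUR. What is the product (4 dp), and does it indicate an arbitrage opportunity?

0.9626 (arbitrage exists)

Around EUR → SGD → USD → EUR: 1 ÷ 0.69294 × 0.75476 × 0.88375 = 0.962593
Product < 1; profitable direction is EUR → USD → SGD → EUR.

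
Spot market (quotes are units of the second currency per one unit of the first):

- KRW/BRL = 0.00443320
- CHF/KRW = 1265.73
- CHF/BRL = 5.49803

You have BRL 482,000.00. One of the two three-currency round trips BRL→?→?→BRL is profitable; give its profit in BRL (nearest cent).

Profitable loop is BRL → CHF → KRW → BRL:
BRL 482,000.00 ÷ 5.49803 = CHF 87,667.76
CHF 87,667.76 × 1265.73 = KRW 110,963,720
KRW 110,963,720 × 0.00443320 = BRL 491,924.36
Profit = BRL 491,924.36 − BRL 482,000.00

Profit: BRL 9,924.36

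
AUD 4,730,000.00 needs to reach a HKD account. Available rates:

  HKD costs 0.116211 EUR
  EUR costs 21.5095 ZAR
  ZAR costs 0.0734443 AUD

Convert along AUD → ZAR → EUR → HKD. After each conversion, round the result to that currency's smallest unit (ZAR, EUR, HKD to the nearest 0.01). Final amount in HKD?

AUD 4,730,000.00 ÷ 0.0734443 = ZAR 64,402,547.24
ZAR 64,402,547.24 ÷ 21.5095 = EUR 2,994,144.32
EUR 2,994,144.32 ÷ 0.116211 = HKD 25,764,723.82

HKD 25,764,723.82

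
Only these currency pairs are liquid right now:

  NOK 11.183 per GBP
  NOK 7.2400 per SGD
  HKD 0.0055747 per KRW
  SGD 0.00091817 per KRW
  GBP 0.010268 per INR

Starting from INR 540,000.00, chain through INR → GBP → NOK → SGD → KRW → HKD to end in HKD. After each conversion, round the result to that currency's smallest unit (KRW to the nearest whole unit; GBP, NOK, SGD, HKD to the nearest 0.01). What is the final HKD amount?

HKD 51,999.35

INR 540,000.00 × 0.010268 = GBP 5,544.72
GBP 5,544.72 × 11.183 = NOK 62,006.60
NOK 62,006.60 ÷ 7.2400 = SGD 8,564.45
SGD 8,564.45 ÷ 0.00091817 = KRW 9,327,739
KRW 9,327,739 × 0.0055747 = HKD 51,999.35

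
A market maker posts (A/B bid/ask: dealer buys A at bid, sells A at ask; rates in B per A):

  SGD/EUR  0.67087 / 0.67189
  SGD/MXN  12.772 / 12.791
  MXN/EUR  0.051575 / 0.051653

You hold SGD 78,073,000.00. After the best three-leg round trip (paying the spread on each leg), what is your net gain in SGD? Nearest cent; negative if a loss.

Best loop SGD → EUR → MXN → SGD:
SGD 78,073,000.00 × 0.67087 (sell SGD at bid) = EUR 52,376,833.51
EUR 52,376,833.51 ÷ 0.051653 (buy MXN at ask) = MXN 1,014,013,387.61
MXN 1,014,013,387.61 ÷ 12.791 (buy SGD at ask) = SGD 79,275,536.52

Net profit: SGD 1,202,536.52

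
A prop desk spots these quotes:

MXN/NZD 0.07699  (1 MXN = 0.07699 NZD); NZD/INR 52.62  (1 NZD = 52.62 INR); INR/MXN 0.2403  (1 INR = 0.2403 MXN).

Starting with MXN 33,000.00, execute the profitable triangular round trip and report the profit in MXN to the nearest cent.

Profit: MXN 898.07

Profitable loop is MXN → INR → NZD → MXN:
MXN 33,000.00 ÷ 0.2403 = INR 137,328.34
INR 137,328.34 ÷ 52.62 = NZD 2,609.81
NZD 2,609.81 ÷ 0.07699 = MXN 33,898.07
Profit = MXN 33,898.07 − MXN 33,000.00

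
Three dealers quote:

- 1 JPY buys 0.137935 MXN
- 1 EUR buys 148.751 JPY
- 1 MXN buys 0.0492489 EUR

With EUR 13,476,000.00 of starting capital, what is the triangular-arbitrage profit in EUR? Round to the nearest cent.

Profitable loop is EUR → JPY → MXN → EUR:
EUR 13,476,000.00 × 148.751 = JPY 2,004,568,476
JPY 2,004,568,476 × 0.137935 = MXN 276,500,152.74
MXN 276,500,152.74 × 0.0492489 = EUR 13,617,328.37
Profit = EUR 13,617,328.37 − EUR 13,476,000.00

Profit: EUR 141,328.37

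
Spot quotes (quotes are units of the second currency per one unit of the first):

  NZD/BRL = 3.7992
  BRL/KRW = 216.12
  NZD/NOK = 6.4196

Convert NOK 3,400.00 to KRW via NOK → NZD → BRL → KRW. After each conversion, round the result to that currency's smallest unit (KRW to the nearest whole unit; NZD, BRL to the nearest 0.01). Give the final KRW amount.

NOK 3,400.00 ÷ 6.4196 = NZD 529.63
NZD 529.63 × 3.7992 = BRL 2,012.17
BRL 2,012.17 × 216.12 = KRW 434,870

KRW 434,870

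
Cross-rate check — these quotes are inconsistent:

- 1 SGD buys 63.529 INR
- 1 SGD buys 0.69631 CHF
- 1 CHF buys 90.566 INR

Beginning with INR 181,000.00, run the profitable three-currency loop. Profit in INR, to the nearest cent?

Profitable loop is INR → CHF → SGD → INR:
INR 181,000.00 ÷ 90.566 = CHF 1,998.54
CHF 1,998.54 ÷ 0.69631 = SGD 2,870.19
SGD 2,870.19 × 63.529 = INR 182,340.35
Profit = INR 182,340.35 − INR 181,000.00

Profit: INR 1,340.35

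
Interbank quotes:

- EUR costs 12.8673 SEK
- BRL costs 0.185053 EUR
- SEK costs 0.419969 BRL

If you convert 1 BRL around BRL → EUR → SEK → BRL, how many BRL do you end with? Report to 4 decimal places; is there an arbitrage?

1.0000 (no arbitrage)

Around BRL → EUR → SEK → BRL: 1 × 0.185053 × 12.8673 × 0.419969 = 1.000002
Product ≈ 1 (deviation 0.000%, within rounding noise).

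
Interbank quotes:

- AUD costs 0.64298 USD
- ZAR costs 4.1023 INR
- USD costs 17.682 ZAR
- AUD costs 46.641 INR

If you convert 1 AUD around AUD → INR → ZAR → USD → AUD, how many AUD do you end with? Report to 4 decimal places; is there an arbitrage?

1.0000 (no arbitrage)

Around AUD → INR → ZAR → USD → AUD: 1 × 46.641 ÷ 4.1023 ÷ 17.682 ÷ 0.64298 = 1.000027
Product ≈ 1 (deviation 0.003%, within rounding noise).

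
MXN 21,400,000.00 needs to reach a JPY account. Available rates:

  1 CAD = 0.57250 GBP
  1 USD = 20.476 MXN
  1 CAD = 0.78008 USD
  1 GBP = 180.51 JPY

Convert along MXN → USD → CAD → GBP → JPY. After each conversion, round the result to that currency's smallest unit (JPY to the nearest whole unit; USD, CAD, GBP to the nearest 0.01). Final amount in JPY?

JPY 138,454,242

MXN 21,400,000.00 ÷ 20.476 = USD 1,045,126.00
USD 1,045,126.00 ÷ 0.78008 = CAD 1,339,767.72
CAD 1,339,767.72 × 0.57250 = GBP 767,017.02
GBP 767,017.02 × 180.51 = JPY 138,454,242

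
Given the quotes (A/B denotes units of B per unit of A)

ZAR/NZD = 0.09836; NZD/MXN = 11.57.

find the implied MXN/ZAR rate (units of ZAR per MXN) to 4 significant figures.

1 MXN ÷ 11.57 = 0.0864304 NZD
0.0864304 NZD ÷ 0.09836 = 0.878715 ZAR

MXN/ZAR = 0.8787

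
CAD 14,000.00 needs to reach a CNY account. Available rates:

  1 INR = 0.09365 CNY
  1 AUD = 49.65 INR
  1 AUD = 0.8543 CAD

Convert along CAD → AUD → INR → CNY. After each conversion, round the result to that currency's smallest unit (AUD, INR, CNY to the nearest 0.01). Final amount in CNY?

CAD 14,000.00 ÷ 0.8543 = AUD 16,387.69
AUD 16,387.69 × 49.65 = INR 813,648.81
INR 813,648.81 × 0.09365 = CNY 76,198.21

CNY 76,198.21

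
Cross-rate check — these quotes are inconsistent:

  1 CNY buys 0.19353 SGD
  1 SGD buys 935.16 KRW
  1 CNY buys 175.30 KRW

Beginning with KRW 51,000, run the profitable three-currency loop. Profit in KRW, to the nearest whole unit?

Profit: KRW 1,653

Profitable loop is KRW → CNY → SGD → KRW:
KRW 51,000 ÷ 175.30 = CNY 290.93
CNY 290.93 × 0.19353 = SGD 56.30
SGD 56.30 × 935.16 = KRW 52,653
Profit = KRW 52,653 − KRW 51,000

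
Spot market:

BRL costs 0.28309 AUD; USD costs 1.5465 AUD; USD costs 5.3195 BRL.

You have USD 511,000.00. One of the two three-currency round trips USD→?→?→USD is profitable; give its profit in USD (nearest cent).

Profit: USD 13,777.83

Profitable loop is USD → AUD → BRL → USD:
USD 511,000.00 × 1.5465 = AUD 790,261.50
AUD 790,261.50 ÷ 0.28309 = BRL 2,791,555.69
BRL 2,791,555.69 ÷ 5.3195 = USD 524,777.83
Profit = USD 524,777.83 − USD 511,000.00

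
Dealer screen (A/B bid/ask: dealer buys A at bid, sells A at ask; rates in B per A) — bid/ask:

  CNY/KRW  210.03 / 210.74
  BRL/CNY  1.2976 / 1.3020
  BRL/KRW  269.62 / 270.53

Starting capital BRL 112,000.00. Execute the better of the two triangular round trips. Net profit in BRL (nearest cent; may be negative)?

Net profit: BRL 830.04

Best loop BRL → CNY → KRW → BRL:
BRL 112,000.00 × 1.2976 (sell BRL at bid) = CNY 145,331.20
CNY 145,331.20 × 210.03 (sell CNY at bid) = KRW 30,523,912
KRW 30,523,912 ÷ 270.53 (buy BRL at ask) = BRL 112,830.04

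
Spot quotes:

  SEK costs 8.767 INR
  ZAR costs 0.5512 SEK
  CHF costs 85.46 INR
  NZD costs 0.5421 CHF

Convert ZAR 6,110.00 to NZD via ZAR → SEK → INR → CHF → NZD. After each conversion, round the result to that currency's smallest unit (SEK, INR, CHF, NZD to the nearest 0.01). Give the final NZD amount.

ZAR 6,110.00 × 0.5512 = SEK 3,367.83
SEK 3,367.83 × 8.767 = INR 29,525.77
INR 29,525.77 ÷ 85.46 = CHF 345.49
CHF 345.49 ÷ 0.5421 = NZD 637.32

NZD 637.32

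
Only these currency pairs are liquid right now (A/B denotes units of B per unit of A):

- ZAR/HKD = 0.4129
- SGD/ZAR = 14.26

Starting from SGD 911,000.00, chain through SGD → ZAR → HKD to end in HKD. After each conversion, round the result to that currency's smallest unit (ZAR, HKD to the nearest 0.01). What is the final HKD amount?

SGD 911,000.00 × 14.26 = ZAR 12,990,860.00
ZAR 12,990,860.00 × 0.4129 = HKD 5,363,926.09

HKD 5,363,926.09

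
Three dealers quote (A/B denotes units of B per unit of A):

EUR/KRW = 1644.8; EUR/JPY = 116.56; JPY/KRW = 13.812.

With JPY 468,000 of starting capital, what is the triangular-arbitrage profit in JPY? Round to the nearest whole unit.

Profitable loop is JPY → EUR → KRW → JPY:
JPY 468,000 ÷ 116.56 = EUR 4,015.10
EUR 4,015.10 × 1644.8 = KRW 6,604,036
KRW 6,604,036 ÷ 13.812 = JPY 478,138
Profit = JPY 478,138 − JPY 468,000

Profit: JPY 10,138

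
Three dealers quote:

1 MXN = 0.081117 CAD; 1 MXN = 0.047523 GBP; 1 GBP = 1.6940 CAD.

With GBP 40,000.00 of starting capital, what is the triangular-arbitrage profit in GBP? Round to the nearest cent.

Profit: GBP 304.60

Profitable loop is GBP → MXN → CAD → GBP:
GBP 40,000.00 ÷ 0.047523 = MXN 841,697.70
MXN 841,697.70 × 0.081117 = CAD 68,275.99
CAD 68,275.99 ÷ 1.6940 = GBP 40,304.60
Profit = GBP 40,304.60 − GBP 40,000.00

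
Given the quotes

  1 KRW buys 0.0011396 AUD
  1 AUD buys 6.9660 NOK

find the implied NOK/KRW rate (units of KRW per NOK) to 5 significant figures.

1 NOK ÷ 6.9660 = 0.143554 AUD
0.143554 AUD ÷ 0.0011396 = 125.969 KRW

NOK/KRW = 125.97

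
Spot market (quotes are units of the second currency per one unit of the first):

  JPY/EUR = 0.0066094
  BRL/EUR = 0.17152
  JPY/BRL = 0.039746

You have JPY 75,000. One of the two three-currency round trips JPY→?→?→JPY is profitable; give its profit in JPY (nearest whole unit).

Profitable loop is JPY → BRL → EUR → JPY:
JPY 75,000 × 0.039746 = BRL 2,980.95
BRL 2,980.95 × 0.17152 = EUR 511.29
EUR 511.29 ÷ 0.0066094 = JPY 77,358
Profit = JPY 77,358 − JPY 75,000

Profit: JPY 2,358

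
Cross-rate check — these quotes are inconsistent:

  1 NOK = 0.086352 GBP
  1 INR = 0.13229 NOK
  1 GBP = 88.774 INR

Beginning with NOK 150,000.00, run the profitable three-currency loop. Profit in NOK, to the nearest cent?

Profit: NOK 2,116.55

Profitable loop is NOK → GBP → INR → NOK:
NOK 150,000.00 × 0.086352 = GBP 12,952.80
GBP 12,952.80 × 88.774 = INR 1,149,871.87
INR 1,149,871.87 × 0.13229 = NOK 152,116.55
Profit = NOK 152,116.55 − NOK 150,000.00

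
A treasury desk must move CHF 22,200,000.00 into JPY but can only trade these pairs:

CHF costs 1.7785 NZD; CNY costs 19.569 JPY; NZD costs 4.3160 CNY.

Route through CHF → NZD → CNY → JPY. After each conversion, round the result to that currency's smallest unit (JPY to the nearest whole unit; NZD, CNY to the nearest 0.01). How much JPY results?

JPY 3,334,701,103

CHF 22,200,000.00 × 1.7785 = NZD 39,482,700.00
NZD 39,482,700.00 × 4.3160 = CNY 170,407,333.20
CNY 170,407,333.20 × 19.569 = JPY 3,334,701,103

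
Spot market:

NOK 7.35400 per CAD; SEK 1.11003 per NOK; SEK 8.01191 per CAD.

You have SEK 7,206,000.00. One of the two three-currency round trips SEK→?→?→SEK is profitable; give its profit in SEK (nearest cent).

Profitable loop is SEK → CAD → NOK → SEK:
SEK 7,206,000.00 ÷ 8.01191 = CAD 899,411.00
CAD 899,411.00 × 7.35400 = NOK 6,614,268.51
NOK 6,614,268.51 × 1.11003 = SEK 7,342,036.47
Profit = SEK 7,342,036.47 − SEK 7,206,000.00

Profit: SEK 136,036.47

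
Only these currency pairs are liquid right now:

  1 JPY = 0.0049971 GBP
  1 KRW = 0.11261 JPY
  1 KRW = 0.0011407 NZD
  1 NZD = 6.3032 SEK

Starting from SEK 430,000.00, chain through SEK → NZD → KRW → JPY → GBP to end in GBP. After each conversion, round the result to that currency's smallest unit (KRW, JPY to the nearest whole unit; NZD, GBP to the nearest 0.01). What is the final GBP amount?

GBP 33,653.55

SEK 430,000.00 ÷ 6.3032 = NZD 68,219.32
NZD 68,219.32 ÷ 0.0011407 = KRW 59,804,787
KRW 59,804,787 × 0.11261 = JPY 6,734,617
JPY 6,734,617 × 0.0049971 = GBP 33,653.55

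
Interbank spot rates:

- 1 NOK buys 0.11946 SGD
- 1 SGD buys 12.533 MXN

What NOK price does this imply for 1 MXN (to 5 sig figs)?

MXN/NOK = 0.66792

1 MXN ÷ 12.533 = 0.0797894 SGD
0.0797894 SGD ÷ 0.11946 = 0.667917 NOK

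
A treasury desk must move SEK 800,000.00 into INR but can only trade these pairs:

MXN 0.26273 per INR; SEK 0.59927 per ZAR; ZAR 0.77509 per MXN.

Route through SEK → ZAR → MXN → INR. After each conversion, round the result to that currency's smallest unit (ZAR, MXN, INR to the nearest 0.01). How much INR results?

SEK 800,000.00 ÷ 0.59927 = ZAR 1,334,957.53
ZAR 1,334,957.53 ÷ 0.77509 = MXN 1,722,325.83
MXN 1,722,325.83 ÷ 0.26273 = INR 6,555,497.39

INR 6,555,497.39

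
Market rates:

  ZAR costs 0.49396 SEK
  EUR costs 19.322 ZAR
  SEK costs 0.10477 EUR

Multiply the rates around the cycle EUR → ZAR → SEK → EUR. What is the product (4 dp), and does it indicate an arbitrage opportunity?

1.0000 (no arbitrage)

Around EUR → ZAR → SEK → EUR: 1 × 19.322 × 0.49396 × 0.10477 = 0.999956
Product ≈ 1 (deviation 0.004%, within rounding noise).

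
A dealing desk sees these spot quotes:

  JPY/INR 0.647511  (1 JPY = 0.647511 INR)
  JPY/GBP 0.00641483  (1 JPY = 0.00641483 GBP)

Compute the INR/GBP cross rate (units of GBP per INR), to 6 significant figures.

1 INR ÷ 0.647511 = 1.54438 JPY
1.54438 JPY × 0.00641483 = 0.00990691 GBP

INR/GBP = 0.00990691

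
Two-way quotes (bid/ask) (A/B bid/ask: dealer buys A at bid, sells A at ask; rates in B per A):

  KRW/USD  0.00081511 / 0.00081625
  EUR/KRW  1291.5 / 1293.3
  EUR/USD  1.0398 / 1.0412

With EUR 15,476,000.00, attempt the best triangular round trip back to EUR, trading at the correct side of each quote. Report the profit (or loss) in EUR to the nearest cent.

Best loop EUR → KRW → USD → EUR:
EUR 15,476,000.00 × 1291.5 (sell EUR at bid) = KRW 19,987,254,000
KRW 19,987,254,000 × 0.00081511 (sell KRW at bid) = USD 16,291,810.61
USD 16,291,810.61 ÷ 1.0412 (buy EUR at ask) = EUR 15,647,148.11

Net profit: EUR 171,148.11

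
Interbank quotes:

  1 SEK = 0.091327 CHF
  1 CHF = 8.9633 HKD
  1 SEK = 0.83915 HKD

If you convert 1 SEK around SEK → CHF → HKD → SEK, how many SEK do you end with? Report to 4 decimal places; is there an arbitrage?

0.9755 (arbitrage exists)

Around SEK → CHF → HKD → SEK: 1 × 0.091327 × 8.9633 ÷ 0.83915 = 0.975501
Product < 1; profitable direction is SEK → HKD → CHF → SEK.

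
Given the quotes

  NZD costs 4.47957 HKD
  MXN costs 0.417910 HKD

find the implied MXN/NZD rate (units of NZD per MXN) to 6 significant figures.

MXN/NZD = 0.0932924

1 MXN × 0.417910 = 0.41791 HKD
0.41791 HKD ÷ 4.47957 = 0.0932924 NZD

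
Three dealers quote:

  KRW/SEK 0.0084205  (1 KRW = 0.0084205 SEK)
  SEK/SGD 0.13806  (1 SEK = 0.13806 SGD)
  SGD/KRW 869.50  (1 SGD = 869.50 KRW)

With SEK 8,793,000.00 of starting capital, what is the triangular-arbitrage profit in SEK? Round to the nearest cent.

Profit: SEK 95,171.15

Profitable loop is SEK → SGD → KRW → SEK:
SEK 8,793,000.00 × 0.13806 = SGD 1,213,961.58
SGD 1,213,961.58 × 869.50 = KRW 1,055,539,594
KRW 1,055,539,594 × 0.0084205 = SEK 8,888,171.15
Profit = SEK 8,888,171.15 − SEK 8,793,000.00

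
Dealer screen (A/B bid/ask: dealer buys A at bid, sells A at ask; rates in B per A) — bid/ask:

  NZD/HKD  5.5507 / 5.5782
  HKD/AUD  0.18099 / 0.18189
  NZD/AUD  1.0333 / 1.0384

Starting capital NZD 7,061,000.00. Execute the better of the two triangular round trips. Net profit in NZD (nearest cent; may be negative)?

Net profit: NZD 130,007.42

Best loop NZD → AUD → HKD → NZD:
NZD 7,061,000.00 × 1.0333 (sell NZD at bid) = AUD 7,296,131.30
AUD 7,296,131.30 ÷ 0.18189 (buy HKD at ask) = HKD 40,112,877.56
HKD 40,112,877.56 ÷ 5.5782 (buy NZD at ask) = NZD 7,191,007.42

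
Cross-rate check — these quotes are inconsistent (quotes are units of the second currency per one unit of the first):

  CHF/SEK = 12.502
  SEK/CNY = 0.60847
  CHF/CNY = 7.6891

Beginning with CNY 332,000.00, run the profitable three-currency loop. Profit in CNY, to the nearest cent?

Profit: CNY 3,579.12

Profitable loop is CNY → SEK → CHF → CNY:
CNY 332,000.00 ÷ 0.60847 = SEK 545,630.84
SEK 545,630.84 ÷ 12.502 = CHF 43,643.48
CHF 43,643.48 × 7.6891 = CNY 335,579.12
Profit = CNY 335,579.12 − CNY 332,000.00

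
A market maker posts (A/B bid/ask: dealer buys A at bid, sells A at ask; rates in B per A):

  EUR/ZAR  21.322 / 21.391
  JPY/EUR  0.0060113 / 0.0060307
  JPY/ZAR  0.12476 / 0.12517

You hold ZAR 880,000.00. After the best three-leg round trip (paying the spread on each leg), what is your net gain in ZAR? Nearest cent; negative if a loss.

Best loop ZAR → JPY → EUR → ZAR:
ZAR 880,000.00 ÷ 0.12517 (buy JPY at ask) = JPY 7,030,439
JPY 7,030,439 × 0.0060113 (sell JPY at bid) = EUR 42,262.08
EUR 42,262.08 × 21.322 (sell EUR at bid) = ZAR 901,111.98

Net profit: ZAR 21,111.98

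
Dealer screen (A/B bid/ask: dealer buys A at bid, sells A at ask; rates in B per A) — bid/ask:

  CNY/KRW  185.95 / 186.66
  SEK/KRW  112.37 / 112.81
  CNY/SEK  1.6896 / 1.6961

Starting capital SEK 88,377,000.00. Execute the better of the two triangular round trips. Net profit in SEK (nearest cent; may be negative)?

Net profit: SEK 1,515,255.06

Best loop SEK → KRW → CNY → SEK:
SEK 88,377,000.00 × 112.37 (sell SEK at bid) = KRW 9,930,923,490
KRW 9,930,923,490 ÷ 186.66 (buy CNY at ask) = CNY 53,203,275.96
CNY 53,203,275.96 × 1.6896 (sell CNY at bid) = SEK 89,892,255.06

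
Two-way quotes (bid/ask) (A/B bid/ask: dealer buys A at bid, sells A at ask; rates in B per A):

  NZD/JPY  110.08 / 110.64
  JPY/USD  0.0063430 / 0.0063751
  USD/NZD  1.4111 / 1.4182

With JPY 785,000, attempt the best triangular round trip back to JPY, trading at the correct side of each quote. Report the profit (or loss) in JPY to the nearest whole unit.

Best loop JPY → NZD → USD → JPY:
JPY 785,000 ÷ 110.64 (buy NZD at ask) = NZD 7,095.08
NZD 7,095.08 ÷ 1.4182 (buy USD at ask) = USD 5,002.88
USD 5,002.88 ÷ 0.0063751 (buy JPY at ask) = JPY 784,753

Net result: JPY -247 (no profitable arbitrage after spreads)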